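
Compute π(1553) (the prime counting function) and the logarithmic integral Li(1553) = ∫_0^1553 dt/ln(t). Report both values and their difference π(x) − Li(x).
π(1553) = 245;  Li(1553) ≈ 255.04;  π(x) − Li(x) ≈ -10.04.

Direct count of primes ≤ 1553 gives π(1553) = 245. Numerical evaluation of the logarithmic integral gives Li(1553) ≈ 255.04. The difference π(x) − Li(x) ≈ -10.04 is typically negative for small/moderate x (Li(x) overestimates), though Littlewood's theorem shows this sign changes infinitely often.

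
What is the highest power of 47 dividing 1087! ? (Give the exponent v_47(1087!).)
v_47(1087!) = 23

Legendre's formula: v_p(n!) = Σ_{k ≥ 1} ⌊n / p^k⌋. For p = 47, n = 1087, the terms are:
  ⌊1087/47^1⌋ = ⌊1087/47⌋ = 23
(the next term ⌊1087/47^2⌋ = 0, terminating the sum). Summing: v_47(1087!) = 23 = 23.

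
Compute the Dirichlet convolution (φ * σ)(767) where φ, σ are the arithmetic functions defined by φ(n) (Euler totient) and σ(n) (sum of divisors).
(φ * σ)(767) = 3068

Divisors of 767: [1, 13, 59, 767]. For each d | 767:
  d = 1: φ(1) · σ(767/1) = 1 · 840 = 840
  d = 13: φ(13) · σ(767/13) = 12 · 60 = 720
  d = 59: φ(59) · σ(767/59) = 58 · 14 = 812
  d = 767: φ(767) · σ(767/767) = 696 · 1 = 696
Summing: (φ * σ)(767) = 840 + 720 + 812 + 696 = 3068.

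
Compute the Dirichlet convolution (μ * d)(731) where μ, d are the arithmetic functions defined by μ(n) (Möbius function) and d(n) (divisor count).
(μ * d)(731) = 1

Divisors of 731: [1, 17, 43, 731]. For each d | 731:
  d = 1: μ(1) · d(731/1) = 1 · 4 = 4
  d = 17: μ(17) · d(731/17) = -1 · 2 = -2
  d = 43: μ(43) · d(731/43) = -1 · 2 = -2
  d = 731: μ(731) · d(731/731) = 1 · 1 = 1
Summing: (μ * d)(731) = 4 + -2 + -2 + 1 = 1.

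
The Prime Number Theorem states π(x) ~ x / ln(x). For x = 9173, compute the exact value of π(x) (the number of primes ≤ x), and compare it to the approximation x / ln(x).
π(9173) = 1137;  x/ln(x) ≈ 1005.37;  relative error ≈ 11.58%.

Directly count primes up to 9173: π(9173) = 1137. The PNT approximation gives 9173/ln(9173) ≈ 9173/9.12402 ≈ 1005.37. Relative error (π(x) − x/ln(x)) / π(x) ≈ 11.58%; the approximation is known to undercount slightly (Li(x) is a better estimate).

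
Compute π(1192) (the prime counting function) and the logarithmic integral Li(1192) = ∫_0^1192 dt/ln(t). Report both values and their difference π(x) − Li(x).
π(1192) = 195;  Li(1192) ≈ 205.05;  π(x) − Li(x) ≈ -10.05.

Direct count of primes ≤ 1192 gives π(1192) = 195. Numerical evaluation of the logarithmic integral gives Li(1192) ≈ 205.05. The difference π(x) − Li(x) ≈ -10.05 is typically negative for small/moderate x (Li(x) overestimates), though Littlewood's theorem shows this sign changes infinitely often.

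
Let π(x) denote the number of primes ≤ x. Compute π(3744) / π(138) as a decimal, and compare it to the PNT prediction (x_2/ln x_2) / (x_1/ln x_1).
π(3744)/π(138) = 522/33 ≈ 15.8182;  PNT prediction ≈ 16.2470.

π(138) = 33 and π(3744) = 522, so π(3744)/π(138) ≈ 15.8182. The PNT-predicted ratio is (3744/ln(3744)) / (138/ln(138)) ≈ 16.2470. The two agree to within a few percent, as expected.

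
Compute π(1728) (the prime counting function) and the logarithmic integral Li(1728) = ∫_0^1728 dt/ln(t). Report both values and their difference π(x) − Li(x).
π(1728) = 269;  Li(1728) ≈ 278.68;  π(x) − Li(x) ≈ -9.68.

Direct count of primes ≤ 1728 gives π(1728) = 269. Numerical evaluation of the logarithmic integral gives Li(1728) ≈ 278.68. The difference π(x) − Li(x) ≈ -9.68 is typically negative for small/moderate x (Li(x) overestimates), though Littlewood's theorem shows this sign changes infinitely often.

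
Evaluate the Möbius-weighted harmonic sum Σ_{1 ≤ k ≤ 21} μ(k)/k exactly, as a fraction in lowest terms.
Σ μ(k)/k = -15019/4849845

Values of μ(k) for 1 ≤ k ≤ 21: μ(1) = 1, μ(2) = -1, μ(3) = -1, μ(5) = -1, μ(6) = 1, μ(7) = -1, μ(10) = 1, μ(11) = -1, μ(13) = -1, μ(14) = 1, μ(15) = 1, μ(17) = -1, μ(19) = -1, μ(21) = 1, with μ = 0 on non-squarefree integers. Summing μ(k)/k for k where μ(k) ≠ 0 gives -15019/4849845 ≈ -0.0031. (PNT ⟺ this sum → 0 as n → ∞.)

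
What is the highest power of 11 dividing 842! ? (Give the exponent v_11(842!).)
v_11(842!) = 82

Legendre's formula: v_p(n!) = Σ_{k ≥ 1} ⌊n / p^k⌋. For p = 11, n = 842, the terms are:
  ⌊842/11^1⌋ = ⌊842/11⌋ = 76
  ⌊842/11^2⌋ = ⌊842/121⌋ = 6
(the next term ⌊842/11^3⌋ = 0, terminating the sum). Summing: v_11(842!) = 76 + 6 = 82.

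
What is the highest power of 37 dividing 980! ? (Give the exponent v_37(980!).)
v_37(980!) = 26

Legendre's formula: v_p(n!) = Σ_{k ≥ 1} ⌊n / p^k⌋. For p = 37, n = 980, the terms are:
  ⌊980/37^1⌋ = ⌊980/37⌋ = 26
(the next term ⌊980/37^2⌋ = 0, terminating the sum). Summing: v_37(980!) = 26 = 26.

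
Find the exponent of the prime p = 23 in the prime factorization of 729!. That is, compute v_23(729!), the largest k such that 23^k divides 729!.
v_23(729!) = 32

Legendre's formula: v_p(n!) = Σ_{k ≥ 1} ⌊n / p^k⌋. For p = 23, n = 729, the terms are:
  ⌊729/23^1⌋ = ⌊729/23⌋ = 31
  ⌊729/23^2⌋ = ⌊729/529⌋ = 1
(the next term ⌊729/23^3⌋ = 0, terminating the sum). Summing: v_23(729!) = 31 + 1 = 32.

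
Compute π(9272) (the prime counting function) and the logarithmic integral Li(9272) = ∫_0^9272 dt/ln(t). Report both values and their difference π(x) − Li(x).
π(9272) = 1147;  Li(9272) ≈ 1166.77;  π(x) − Li(x) ≈ -19.77.

Direct count of primes ≤ 9272 gives π(9272) = 1147. Numerical evaluation of the logarithmic integral gives Li(9272) ≈ 1166.77. The difference π(x) − Li(x) ≈ -19.77 is typically negative for small/moderate x (Li(x) overestimates), though Littlewood's theorem shows this sign changes infinitely often.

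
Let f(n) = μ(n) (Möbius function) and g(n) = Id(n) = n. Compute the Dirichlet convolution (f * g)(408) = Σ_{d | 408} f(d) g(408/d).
(μ * Id)(408) = 128

Divisors of 408: [1, 2, 3, 4, 6, 8, 12, 17, 24, 34, 51, 68, 102, 136, 204, 408]. For each d | 408:
  d = 1: μ(1) · Id(408/1) = 1 · 408 = 408
  d = 2: μ(2) · Id(408/2) = -1 · 204 = -204
  d = 3: μ(3) · Id(408/3) = -1 · 136 = -136
  d = 4: μ(4) · Id(408/4) = 0 · 102 = 0
  d = 6: μ(6) · Id(408/6) = 1 · 68 = 68
  d = 8: μ(8) · Id(408/8) = 0 · 51 = 0
  d = 12: μ(12) · Id(408/12) = 0 · 34 = 0
  d = 17: μ(17) · Id(408/17) = -1 · 24 = -24
  d = 24: μ(24) · Id(408/24) = 0 · 17 = 0
  d = 34: μ(34) · Id(408/34) = 1 · 12 = 12
  d = 51: μ(51) · Id(408/51) = 1 · 8 = 8
  d = 68: μ(68) · Id(408/68) = 0 · 6 = 0
  d = 102: μ(102) · Id(408/102) = -1 · 4 = -4
  d = 136: μ(136) · Id(408/136) = 0 · 3 = 0
  d = 204: μ(204) · Id(408/204) = 0 · 2 = 0
  d = 408: μ(408) · Id(408/408) = 0 · 1 = 0
Summing: (μ * Id)(408) = 408 + -204 + -136 + 0 + 68 + 0 + 0 + -24 + 0 + 12 + 8 + 0 + -4 + 0 + 0 + 0 = 128.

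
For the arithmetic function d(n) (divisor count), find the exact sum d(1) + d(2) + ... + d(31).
Σ_{n ≤ 31} d(n) = 113

Compute d(n) for each 1 ≤ n ≤ 31: d(1) = 1, d(2) = 2, d(3) = 2, d(4) = 3, d(5) = 2, d(6) = 4, d(7) = 2, d(8) = 4, d(9) = 3, d(10) = 4, d(11) = 2, d(12) = 6, d(13) = 2, d(14) = 4, d(15) = 4, d(16) = 5, d(17) = 2, d(18) = 6, d(19) = 2, d(20) = 6, d(21) = 4, d(22) = 4, d(23) = 2, d(24) = 8, d(25) = 3, d(26) = 4, d(27) = 4, d(28) = 6, d(29) = 2, d(30) = 8, d(31) = 2. Summing all 31 values: 113. (Dirichlet's divisor formula: Σ_{n ≤ x} d(n) = x ln(x) + (2γ − 1) x + O(√x). For x = 31, the asymptotic estimate is ≈ 111.24.)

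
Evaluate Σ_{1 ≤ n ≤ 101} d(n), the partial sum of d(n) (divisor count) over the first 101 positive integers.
Σ_{n ≤ 101} d(n) = 484

Compute d(n) for each 1 ≤ n ≤ 101: d(1) = 1, d(2) = 2, d(3) = 2, d(4) = 3, d(5) = 2, d(6) = 4, d(7) = 2, d(8) = 4, d(9) = 3, d(10) = 4, d(11) = 2, d(12) = 6, d(13) = 2, d(14) = 4, d(15) = 4, d(16) = 5, d(17) = 2, d(18) = 6, d(19) = 2, d(20) = 6, d(21) = 4, d(22) = 4, d(23) = 2, d(24) = 8, d(25) = 3, d(26) = 4, d(27) = 4, d(28) = 6, d(29) = 2, d(30) = 8, d(31) = 2, d(32) = 6, d(33) = 4, d(34) = 4, d(35) = 4, d(36) = 9, d(37) = 2, d(38) = 4, d(39) = 4, d(40) = 8, d(41) = 2, d(42) = 8, d(43) = 2, d(44) = 6, d(45) = 6, d(46) = 4, d(47) = 2, d(48) = 10, d(49) = 3, d(50) = 6, d(51) = 4, d(52) = 6, d(53) = 2, d(54) = 8, d(55) = 4, d(56) = 8, d(57) = 4, d(58) = 4, d(59) = 2, d(60) = 12, d(61) = 2, d(62) = 4, d(63) = 6, d(64) = 7, d(65) = 4, d(66) = 8, d(67) = 2, d(68) = 6, d(69) = 4, d(70) = 8, d(71) = 2, d(72) = 12, d(73) = 2, d(74) = 4, d(75) = 6, d(76) = 6, d(77) = 4, d(78) = 8, d(79) = 2, d(80) = 10, d(81) = 5, d(82) = 4, d(83) = 2, d(84) = 12, d(85) = 4, d(86) = 4, d(87) = 4, d(88) = 8, d(89) = 2, d(90) = 12, d(91) = 4, d(92) = 6, d(93) = 4, d(94) = 4, d(95) = 4, d(96) = 12, d(97) = 2, d(98) = 6, d(99) = 6, d(100) = 9, d(101) = 2. Summing all 101 values: 484. (Dirichlet's divisor formula: Σ_{n ≤ x} d(n) = x ln(x) + (2γ − 1) x + O(√x). For x = 101, the asymptotic estimate is ≈ 481.72.)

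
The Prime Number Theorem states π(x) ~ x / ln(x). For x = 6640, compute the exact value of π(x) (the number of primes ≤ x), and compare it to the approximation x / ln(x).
π(6640) = 856;  x/ln(x) ≈ 754.47;  relative error ≈ 11.86%.

Directly count primes up to 6640: π(6640) = 856. The PNT approximation gives 6640/ln(6640) ≈ 6640/8.80087 ≈ 754.47. Relative error (π(x) − x/ln(x)) / π(x) ≈ 11.86%; the approximation is known to undercount slightly (Li(x) is a better estimate).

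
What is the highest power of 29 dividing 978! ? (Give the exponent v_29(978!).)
v_29(978!) = 34

Legendre's formula: v_p(n!) = Σ_{k ≥ 1} ⌊n / p^k⌋. For p = 29, n = 978, the terms are:
  ⌊978/29^1⌋ = ⌊978/29⌋ = 33
  ⌊978/29^2⌋ = ⌊978/841⌋ = 1
(the next term ⌊978/29^3⌋ = 0, terminating the sum). Summing: v_29(978!) = 33 + 1 = 34.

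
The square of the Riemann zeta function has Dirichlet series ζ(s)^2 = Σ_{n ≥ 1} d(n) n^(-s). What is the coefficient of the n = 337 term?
d(337) = 2

ζ(s)^2 = (Σ 1/m^s)(Σ 1/k^s). The coefficient of 1/n^s in the product is the number of ordered pairs (m, k) with mk = n, which equals d(n). For n = 337, divisors are [1, 337], so d(337) = 2.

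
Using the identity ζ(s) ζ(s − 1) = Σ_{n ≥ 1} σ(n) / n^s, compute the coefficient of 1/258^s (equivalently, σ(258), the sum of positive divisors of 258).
σ(258) = 528

In the product (Σ m^0/m^s)(Σ k / k^s) = Σ (Σ_{d | n} d) / n^s, the coefficient of 1/n^s is σ(n) = Σ_{d | n} d. For n = 258, divisors are [1, 2, 3, 6, 43, 86, 129, 258]; summing: σ(258) = 528.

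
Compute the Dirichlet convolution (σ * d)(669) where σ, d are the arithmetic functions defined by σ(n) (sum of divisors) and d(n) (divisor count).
(σ * d)(669) = 1356

Divisors of 669: [1, 3, 223, 669]. For each d | 669:
  d = 1: σ(1) · d(669/1) = 1 · 4 = 4
  d = 3: σ(3) · d(669/3) = 4 · 2 = 8
  d = 223: σ(223) · d(669/223) = 224 · 2 = 448
  d = 669: σ(669) · d(669/669) = 896 · 1 = 896
Summing: (σ * d)(669) = 4 + 8 + 448 + 896 = 1356.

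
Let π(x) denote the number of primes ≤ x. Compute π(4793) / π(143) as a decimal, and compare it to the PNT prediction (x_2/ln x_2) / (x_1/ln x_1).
π(4793)/π(143) = 645/34 ≈ 18.9706;  PNT prediction ≈ 19.6276.

π(143) = 34 and π(4793) = 645, so π(4793)/π(143) ≈ 18.9706. The PNT-predicted ratio is (4793/ln(4793)) / (143/ln(143)) ≈ 19.6276. The two agree to within a few percent, as expected.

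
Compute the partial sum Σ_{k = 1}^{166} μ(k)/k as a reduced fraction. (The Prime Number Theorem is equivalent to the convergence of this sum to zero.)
Σ μ(k)/k = 37147735201867736136071528218126880862180532757536149798011737/2883076109987975829511815017668067153282692007803033159928034405

Values of μ(k) for 1 ≤ k ≤ 166: μ(1) = 1, μ(2) = -1, μ(3) = -1, μ(5) = -1, μ(6) = 1, μ(7) = -1, μ(10) = 1, μ(11) = -1, μ(13) = -1, μ(14) = 1, μ(15) = 1, μ(17) = -1, μ(19) = -1, μ(21) = 1, μ(22) = 1, μ(23) = -1, μ(26) = 1, μ(29) = -1, μ(30) = -1, μ(31) = -1, μ(33) = 1, μ(34) = 1, μ(35) = 1, μ(37) = -1, μ(38) = 1, μ(39) = 1, μ(41) = -1, μ(42) = -1, μ(43) = -1, μ(46) = 1, μ(47) = -1, μ(51) = 1, μ(53) = -1, μ(55) = 1, μ(57) = 1, μ(58) = 1, μ(59) = -1, μ(61) = -1, μ(62) = 1, μ(65) = 1, μ(66) = -1, μ(67) = -1, μ(69) = 1, μ(70) = -1, μ(71) = -1, μ(73) = -1, μ(74) = 1, μ(77) = 1, μ(78) = -1, μ(79) = -1, μ(82) = 1, μ(83) = -1, μ(85) = 1, μ(86) = 1, μ(87) = 1, μ(89) = -1, μ(91) = 1, μ(93) = 1, μ(94) = 1, μ(95) = 1, μ(97) = -1, μ(101) = -1, μ(102) = -1, μ(103) = -1, μ(105) = -1, μ(106) = 1, μ(107) = -1, μ(109) = -1, μ(110) = -1, μ(111) = 1, μ(113) = -1, μ(114) = -1, μ(115) = 1, μ(118) = 1, μ(119) = 1, μ(122) = 1, μ(123) = 1, μ(127) = -1, μ(129) = 1, μ(130) = -1, μ(131) = -1, μ(133) = 1, μ(134) = 1, μ(137) = -1, μ(138) = -1, μ(139) = -1, μ(141) = 1, μ(142) = 1, μ(143) = 1, μ(145) = 1, μ(146) = 1, μ(149) = -1, μ(151) = -1, μ(154) = -1, μ(155) = 1, μ(157) = -1, μ(158) = 1, μ(159) = 1, μ(161) = 1, μ(163) = -1, μ(165) = -1, μ(166) = 1, with μ = 0 on non-squarefree integers. Summing μ(k)/k for k where μ(k) ≠ 0 gives 37147735201867736136071528218126880862180532757536149798011737/2883076109987975829511815017668067153282692007803033159928034405 ≈ 0.0129. (PNT ⟺ this sum → 0 as n → ∞.)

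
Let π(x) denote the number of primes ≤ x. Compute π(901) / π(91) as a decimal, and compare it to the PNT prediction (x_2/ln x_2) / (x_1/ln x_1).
π(901)/π(91) = 154/24 ≈ 6.4167;  PNT prediction ≈ 6.5646.

π(91) = 24 and π(901) = 154, so π(901)/π(91) ≈ 6.4167. The PNT-predicted ratio is (901/ln(901)) / (91/ln(91)) ≈ 6.5646. The two agree to within a few percent, as expected.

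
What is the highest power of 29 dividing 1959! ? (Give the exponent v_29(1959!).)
v_29(1959!) = 69

Legendre's formula: v_p(n!) = Σ_{k ≥ 1} ⌊n / p^k⌋. For p = 29, n = 1959, the terms are:
  ⌊1959/29^1⌋ = ⌊1959/29⌋ = 67
  ⌊1959/29^2⌋ = ⌊1959/841⌋ = 2
(the next term ⌊1959/29^3⌋ = 0, terminating the sum). Summing: v_29(1959!) = 67 + 2 = 69.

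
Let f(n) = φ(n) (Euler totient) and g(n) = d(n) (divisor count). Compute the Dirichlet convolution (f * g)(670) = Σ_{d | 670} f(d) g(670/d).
(φ * d)(670) = 1224

Divisors of 670: [1, 2, 5, 10, 67, 134, 335, 670]. For each d | 670:
  d = 1: φ(1) · d(670/1) = 1 · 8 = 8
  d = 2: φ(2) · d(670/2) = 1 · 4 = 4
  d = 5: φ(5) · d(670/5) = 4 · 4 = 16
  d = 10: φ(10) · d(670/10) = 4 · 2 = 8
  d = 67: φ(67) · d(670/67) = 66 · 4 = 264
  d = 134: φ(134) · d(670/134) = 66 · 2 = 132
  d = 335: φ(335) · d(670/335) = 264 · 2 = 528
  d = 670: φ(670) · d(670/670) = 264 · 1 = 264
Summing: (φ * d)(670) = 8 + 4 + 16 + 8 + 264 + 132 + 528 + 264 = 1224.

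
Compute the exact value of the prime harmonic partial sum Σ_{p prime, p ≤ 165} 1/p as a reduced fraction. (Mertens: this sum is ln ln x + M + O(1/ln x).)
Σ 1/p = 10988187442690106858194788089546541159451476081371138484805233167/5766152219975951659023630035336134306565384015606066319856068810

π(165) = 38, so the primes ≤ 165 are [2, 3, 5, 7, 11, 13, 17, 19, 23, 29, 31, 37, 41, 43, 47, 53, 59, 61, 67, 71, 73, 79, 83, 89, 97, 101, 103, 107, 109, 113, 127, 131, 137, 139, 149, 151, 157, 163]. Summing 1/p over these primes: 10988187442690106858194788089546541159451476081371138484805233167/5766152219975951659023630035336134306565384015606066319856068810 ≈ 1.9056. Mertens estimate ln ln(165) + 0.2615 ≈ 1.8919.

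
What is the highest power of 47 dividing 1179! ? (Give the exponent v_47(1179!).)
v_47(1179!) = 25

Legendre's formula: v_p(n!) = Σ_{k ≥ 1} ⌊n / p^k⌋. For p = 47, n = 1179, the terms are:
  ⌊1179/47^1⌋ = ⌊1179/47⌋ = 25
(the next term ⌊1179/47^2⌋ = 0, terminating the sum). Summing: v_47(1179!) = 25 = 25.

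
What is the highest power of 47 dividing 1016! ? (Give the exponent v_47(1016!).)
v_47(1016!) = 21

Legendre's formula: v_p(n!) = Σ_{k ≥ 1} ⌊n / p^k⌋. For p = 47, n = 1016, the terms are:
  ⌊1016/47^1⌋ = ⌊1016/47⌋ = 21
(the next term ⌊1016/47^2⌋ = 0, terminating the sum). Summing: v_47(1016!) = 21 = 21.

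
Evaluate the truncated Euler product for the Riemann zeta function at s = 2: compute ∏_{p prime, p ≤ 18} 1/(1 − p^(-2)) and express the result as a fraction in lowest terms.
∏ = 206841635/127401984

The primes p ≤ 18 are [2, 3, 5, 7, 11, 13, 17]. For each prime, (1 − 1/p^2)^(-1) = p^2 / (p^2 − 1). The product is (1 − 1/2^2)^(-1), (1 − 1/3^2)^(-1), (1 − 1/5^2)^(-1), (1 − 1/7^2)^(-1), (1 − 1/11^2)^(-1), (1 − 1/13^2)^(-1), (1 − 1/17^2)^(-1) = ∏ p^2 / (p^2 − 1) = 206841635/127401984.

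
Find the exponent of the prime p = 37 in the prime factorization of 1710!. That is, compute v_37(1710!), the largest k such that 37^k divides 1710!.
v_37(1710!) = 47

Legendre's formula: v_p(n!) = Σ_{k ≥ 1} ⌊n / p^k⌋. For p = 37, n = 1710, the terms are:
  ⌊1710/37^1⌋ = ⌊1710/37⌋ = 46
  ⌊1710/37^2⌋ = ⌊1710/1369⌋ = 1
(the next term ⌊1710/37^3⌋ = 0, terminating the sum). Summing: v_37(1710!) = 46 + 1 = 47.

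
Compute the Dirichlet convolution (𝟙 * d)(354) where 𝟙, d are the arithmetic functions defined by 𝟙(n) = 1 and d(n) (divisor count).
(𝟙 * d)(354) = 27

Divisors of 354: [1, 2, 3, 6, 59, 118, 177, 354]. For each d | 354:
  d = 1: 𝟙(1) · d(354/1) = 1 · 8 = 8
  d = 2: 𝟙(2) · d(354/2) = 1 · 4 = 4
  d = 3: 𝟙(3) · d(354/3) = 1 · 4 = 4
  d = 6: 𝟙(6) · d(354/6) = 1 · 2 = 2
  d = 59: 𝟙(59) · d(354/59) = 1 · 4 = 4
  d = 118: 𝟙(118) · d(354/118) = 1 · 2 = 2
  d = 177: 𝟙(177) · d(354/177) = 1 · 2 = 2
  d = 354: 𝟙(354) · d(354/354) = 1 · 1 = 1
Summing: (𝟙 * d)(354) = 8 + 4 + 4 + 2 + 4 + 2 + 2 + 1 = 27.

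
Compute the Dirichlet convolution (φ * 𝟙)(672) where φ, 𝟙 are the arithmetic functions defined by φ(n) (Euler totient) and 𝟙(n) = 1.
(φ * 𝟙)(672) = 672

Divisors of 672: [1, 2, 3, 4, 6, 7, 8, 12, 14, 16, 21, 24, 28, 32, 42, 48, 56, 84, 96, 112, 168, 224, 336, 672]. For each d | 672:
  d = 1: φ(1) · 𝟙(672/1) = 1 · 1 = 1
  d = 2: φ(2) · 𝟙(672/2) = 1 · 1 = 1
  d = 3: φ(3) · 𝟙(672/3) = 2 · 1 = 2
  d = 4: φ(4) · 𝟙(672/4) = 2 · 1 = 2
  d = 6: φ(6) · 𝟙(672/6) = 2 · 1 = 2
  d = 7: φ(7) · 𝟙(672/7) = 6 · 1 = 6
  d = 8: φ(8) · 𝟙(672/8) = 4 · 1 = 4
  d = 12: φ(12) · 𝟙(672/12) = 4 · 1 = 4
  d = 14: φ(14) · 𝟙(672/14) = 6 · 1 = 6
  d = 16: φ(16) · 𝟙(672/16) = 8 · 1 = 8
  d = 21: φ(21) · 𝟙(672/21) = 12 · 1 = 12
  d = 24: φ(24) · 𝟙(672/24) = 8 · 1 = 8
  d = 28: φ(28) · 𝟙(672/28) = 12 · 1 = 12
  d = 32: φ(32) · 𝟙(672/32) = 16 · 1 = 16
  d = 42: φ(42) · 𝟙(672/42) = 12 · 1 = 12
  d = 48: φ(48) · 𝟙(672/48) = 16 · 1 = 16
  d = 56: φ(56) · 𝟙(672/56) = 24 · 1 = 24
  d = 84: φ(84) · 𝟙(672/84) = 24 · 1 = 24
  d = 96: φ(96) · 𝟙(672/96) = 32 · 1 = 32
  d = 112: φ(112) · 𝟙(672/112) = 48 · 1 = 48
  d = 168: φ(168) · 𝟙(672/168) = 48 · 1 = 48
  d = 224: φ(224) · 𝟙(672/224) = 96 · 1 = 96
  d = 336: φ(336) · 𝟙(672/336) = 96 · 1 = 96
  d = 672: φ(672) · 𝟙(672/672) = 192 · 1 = 192
Summing: (φ * 𝟙)(672) = 1 + 1 + 2 + 2 + 2 + 6 + 4 + 4 + 6 + 8 + 12 + 8 + 12 + 16 + 12 + 16 + 24 + 24 + 32 + 48 + 48 + 96 + 96 + 192 = 672.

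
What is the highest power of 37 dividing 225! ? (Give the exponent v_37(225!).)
v_37(225!) = 6

Legendre's formula: v_p(n!) = Σ_{k ≥ 1} ⌊n / p^k⌋. For p = 37, n = 225, the terms are:
  ⌊225/37^1⌋ = ⌊225/37⌋ = 6
(the next term ⌊225/37^2⌋ = 0, terminating the sum). Summing: v_37(225!) = 6 = 6.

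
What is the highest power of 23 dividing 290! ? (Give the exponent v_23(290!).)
v_23(290!) = 12

Legendre's formula: v_p(n!) = Σ_{k ≥ 1} ⌊n / p^k⌋. For p = 23, n = 290, the terms are:
  ⌊290/23^1⌋ = ⌊290/23⌋ = 12
(the next term ⌊290/23^2⌋ = 0, terminating the sum). Summing: v_23(290!) = 12 = 12.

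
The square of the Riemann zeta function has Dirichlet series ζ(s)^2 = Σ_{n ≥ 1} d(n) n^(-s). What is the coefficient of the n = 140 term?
d(140) = 12

ζ(s)^2 = (Σ 1/m^s)(Σ 1/k^s). The coefficient of 1/n^s in the product is the number of ordered pairs (m, k) with mk = n, which equals d(n). For n = 140, divisors are [1, 2, 4, 5, 7, 10, 14, 20, 28, 35, 70, 140], so d(140) = 12.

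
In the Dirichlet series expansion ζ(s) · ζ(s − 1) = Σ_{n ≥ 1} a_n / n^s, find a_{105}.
σ(105) = 192

In the product (Σ m^0/m^s)(Σ k / k^s) = Σ (Σ_{d | n} d) / n^s, the coefficient of 1/n^s is σ(n) = Σ_{d | n} d. For n = 105, divisors are [1, 3, 5, 7, 15, 21, 35, 105]; summing: σ(105) = 192.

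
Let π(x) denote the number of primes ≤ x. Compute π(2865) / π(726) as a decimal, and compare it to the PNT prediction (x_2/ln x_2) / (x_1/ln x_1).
π(2865)/π(726) = 416/128 ≈ 3.2500;  PNT prediction ≈ 3.2657.

π(726) = 128 and π(2865) = 416, so π(2865)/π(726) ≈ 3.2500. The PNT-predicted ratio is (2865/ln(2865)) / (726/ln(726)) ≈ 3.2657. The two agree to within a few percent, as expected.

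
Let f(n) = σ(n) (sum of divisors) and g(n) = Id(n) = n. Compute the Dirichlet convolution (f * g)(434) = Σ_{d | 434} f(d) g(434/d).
(σ * Id)(434) = 4725

Divisors of 434: [1, 2, 7, 14, 31, 62, 217, 434]. For each d | 434:
  d = 1: σ(1) · Id(434/1) = 1 · 434 = 434
  d = 2: σ(2) · Id(434/2) = 3 · 217 = 651
  d = 7: σ(7) · Id(434/7) = 8 · 62 = 496
  d = 14: σ(14) · Id(434/14) = 24 · 31 = 744
  d = 31: σ(31) · Id(434/31) = 32 · 14 = 448
  d = 62: σ(62) · Id(434/62) = 96 · 7 = 672
  d = 217: σ(217) · Id(434/217) = 256 · 2 = 512
  d = 434: σ(434) · Id(434/434) = 768 · 1 = 768
Summing: (σ * Id)(434) = 434 + 651 + 496 + 744 + 448 + 672 + 512 + 768 = 4725.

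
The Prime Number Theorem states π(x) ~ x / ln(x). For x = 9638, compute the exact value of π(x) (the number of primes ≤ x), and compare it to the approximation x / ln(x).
π(9638) = 1190;  x/ln(x) ≈ 1050.64;  relative error ≈ 11.71%.

Directly count primes up to 9638: π(9638) = 1190. The PNT approximation gives 9638/ln(9638) ≈ 9638/9.17347 ≈ 1050.64. Relative error (π(x) − x/ln(x)) / π(x) ≈ 11.71%; the approximation is known to undercount slightly (Li(x) is a better estimate).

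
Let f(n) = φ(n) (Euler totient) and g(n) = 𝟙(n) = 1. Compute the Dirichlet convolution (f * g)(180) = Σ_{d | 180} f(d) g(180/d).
(φ * 𝟙)(180) = 180

Divisors of 180: [1, 2, 3, 4, 5, 6, 9, 10, 12, 15, 18, 20, 30, 36, 45, 60, 90, 180]. For each d | 180:
  d = 1: φ(1) · 𝟙(180/1) = 1 · 1 = 1
  d = 2: φ(2) · 𝟙(180/2) = 1 · 1 = 1
  d = 3: φ(3) · 𝟙(180/3) = 2 · 1 = 2
  d = 4: φ(4) · 𝟙(180/4) = 2 · 1 = 2
  d = 5: φ(5) · 𝟙(180/5) = 4 · 1 = 4
  d = 6: φ(6) · 𝟙(180/6) = 2 · 1 = 2
  d = 9: φ(9) · 𝟙(180/9) = 6 · 1 = 6
  d = 10: φ(10) · 𝟙(180/10) = 4 · 1 = 4
  d = 12: φ(12) · 𝟙(180/12) = 4 · 1 = 4
  d = 15: φ(15) · 𝟙(180/15) = 8 · 1 = 8
  d = 18: φ(18) · 𝟙(180/18) = 6 · 1 = 6
  d = 20: φ(20) · 𝟙(180/20) = 8 · 1 = 8
  d = 30: φ(30) · 𝟙(180/30) = 8 · 1 = 8
  d = 36: φ(36) · 𝟙(180/36) = 12 · 1 = 12
  d = 45: φ(45) · 𝟙(180/45) = 24 · 1 = 24
  d = 60: φ(60) · 𝟙(180/60) = 16 · 1 = 16
  d = 90: φ(90) · 𝟙(180/90) = 24 · 1 = 24
  d = 180: φ(180) · 𝟙(180/180) = 48 · 1 = 48
Summing: (φ * 𝟙)(180) = 1 + 1 + 2 + 2 + 4 + 2 + 6 + 4 + 4 + 8 + 6 + 8 + 8 + 12 + 24 + 16 + 24 + 48 = 180.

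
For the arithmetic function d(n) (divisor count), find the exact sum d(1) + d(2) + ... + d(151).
Σ_{n ≤ 151} d(n) = 782

Compute d(n) for each 1 ≤ n ≤ 151: d(1) = 1, d(2) = 2, d(3) = 2, d(4) = 3, d(5) = 2, d(6) = 4, d(7) = 2, d(8) = 4, d(9) = 3, d(10) = 4, d(11) = 2, d(12) = 6, d(13) = 2, d(14) = 4, d(15) = 4, d(16) = 5, d(17) = 2, d(18) = 6, d(19) = 2, d(20) = 6, d(21) = 4, d(22) = 4, d(23) = 2, d(24) = 8, d(25) = 3, d(26) = 4, d(27) = 4, d(28) = 6, d(29) = 2, d(30) = 8, d(31) = 2, d(32) = 6, d(33) = 4, d(34) = 4, d(35) = 4, d(36) = 9, d(37) = 2, d(38) = 4, d(39) = 4, d(40) = 8, d(41) = 2, d(42) = 8, d(43) = 2, d(44) = 6, d(45) = 6, d(46) = 4, d(47) = 2, d(48) = 10, d(49) = 3, d(50) = 6, d(51) = 4, d(52) = 6, d(53) = 2, d(54) = 8, d(55) = 4, d(56) = 8, d(57) = 4, d(58) = 4, d(59) = 2, d(60) = 12, d(61) = 2, d(62) = 4, d(63) = 6, d(64) = 7, d(65) = 4, d(66) = 8, d(67) = 2, d(68) = 6, d(69) = 4, d(70) = 8, d(71) = 2, d(72) = 12, d(73) = 2, d(74) = 4, d(75) = 6, d(76) = 6, d(77) = 4, d(78) = 8, d(79) = 2, d(80) = 10, d(81) = 5, d(82) = 4, d(83) = 2, d(84) = 12, d(85) = 4, d(86) = 4, d(87) = 4, d(88) = 8, d(89) = 2, d(90) = 12, d(91) = 4, d(92) = 6, d(93) = 4, d(94) = 4, d(95) = 4, d(96) = 12, d(97) = 2, d(98) = 6, d(99) = 6, d(100) = 9, d(101) = 2, d(102) = 8, d(103) = 2, d(104) = 8, d(105) = 8, d(106) = 4, d(107) = 2, d(108) = 12, d(109) = 2, d(110) = 8, d(111) = 4, d(112) = 10, d(113) = 2, d(114) = 8, d(115) = 4, d(116) = 6, d(117) = 6, d(118) = 4, d(119) = 4, d(120) = 16, d(121) = 3, d(122) = 4, d(123) = 4, d(124) = 6, d(125) = 4, d(126) = 12, d(127) = 2, d(128) = 8, d(129) = 4, d(130) = 8, d(131) = 2, d(132) = 12, d(133) = 4, d(134) = 4, d(135) = 8, d(136) = 8, d(137) = 2, d(138) = 8, d(139) = 2, d(140) = 12, d(141) = 4, d(142) = 4, d(143) = 4, d(144) = 15, d(145) = 4, d(146) = 4, d(147) = 6, d(148) = 6, d(149) = 2, d(150) = 12, d(151) = 2. Summing all 151 values: 782. (Dirichlet's divisor formula: Σ_{n ≤ x} d(n) = x ln(x) + (2γ − 1) x + O(√x). For x = 151, the asymptotic estimate is ≈ 780.93.)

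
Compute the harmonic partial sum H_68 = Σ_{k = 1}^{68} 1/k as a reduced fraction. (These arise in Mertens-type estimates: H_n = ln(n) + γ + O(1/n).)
H_68 = 14094018321907827923954201611/2933773379069966367528193600

Direct summation: H_68 = 1 + 1/2 + ... + 1/68. The least common denominator is lcm(1, ..., 68) = 79211881234889091923261227200; over this denominator the numerator is 79211881234889091923261227200 + 39605940617444545961630613600 + 26403960411629697307753742400 + 19802970308722272980815306800 + 15842376246977818384652245440 + 13201980205814848653876871200 + 11315983033555584560465889600 + 9901485154361136490407653400 + 8801320137209899102584580800 + 7921188123488909192326122720 + 7201080112262644720296475200 + 6600990102907424326938435600 + 6093221633453007071020094400 + 5657991516777792280232944800 + 5280792082325939461550748480 + 4950742577180568245203826700 + 4659522425581711289603601600 + 4400660068604949551292290400 + 4169046380783636417013748800 + 3960594061744454596163061360 + 3771994344518528186821963200 + 3600540056131322360148237600 + 3443994836299525735793966400 + 3300495051453712163469217800 + 3168475249395563676930449088 + 3046610816726503535510047200 + 2933773379069966367528193600 + 2828995758388896140116472400 + 2731444180513416962871076800 + 2640396041162969730775374240 + 2555221975319002965266491200 + 2475371288590284122601913350 + 2400360037420881573432158400 + 2329761212790855644801800800 + 2263196606711116912093177920 + 2200330034302474775646145200 + 2140861654997002484412465600 + 2084523190391818208506874400 + 2031073877817669023673364800 + 1980297030872227298081530680 + 1931997103289977851786859200 + 1885997172259264093410981600 + 1842136772904397486587470400 + 1800270028065661180074118800 + 1760264027441979820516916160 + 1721997418149762867896983200 + 1685359175210406211133217600 + 1650247525726856081734608900 + 1616569004793654937209412800 + 1584237624697781838465224544 + 1553174141860570429867867200 + 1523305408363251767755023600 + 1494563796884699847608702400 + 1466886689534983183764096800 + 1440216022452528944059295040 + 1414497879194448070058236200 + 1389682126927878805671249600 + 1365722090256708481435538400 + 1342574258218459185140020800 + 1320198020581484865387687120 + 1298555430080149047922315200 + 1277610987659501482633245600 + 1257331448172842728940654400 + 1237685644295142061300956675 + 1218644326690601414204018880 + 1200180018710440786716079200 + 1182266884102822267511361600 + 1164880606395427822400900400 = 380538494691511353946763443497, so H_68 = 380538494691511353946763443497/79211881234889091923261227200; reducing by gcd(380538494691511353946763443497, 79211881234889091923261227200) = 27 gives 14094018321907827923954201611/2933773379069966367528193600 ≈ 4.80406. (The PNT-adjacent estimate ln(68) + γ ≈ 4.79672 matches within O(1/n).)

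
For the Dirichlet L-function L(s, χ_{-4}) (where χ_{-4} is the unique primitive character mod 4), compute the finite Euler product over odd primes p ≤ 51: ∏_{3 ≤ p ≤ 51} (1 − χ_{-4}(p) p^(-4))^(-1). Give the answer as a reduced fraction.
∏ = 424022009220093808147330044599350686845258380222853/428762185161728930691534489551822091105495385374720

The odd primes p ≤ 51 are [3, 5, 7, 11, 13, 17, 19, 23, 29, 31, 37, 41, 43, 47]. For each, χ(p) = 1 if p ≡ 1 mod 4, χ(p) = −1 if p ≡ 3 mod 4. Taking (1 − χ(p)/p^4)^(-1) = p^4/(p^4 − χ(p)): (1 − (-1)/3^4)^(-1) · (1 − (1)/5^4)^(-1) · (1 − (-1)/7^4)^(-1) · (1 − (-1)/11^4)^(-1) · (1 − (1)/13^4)^(-1) · (1 − (1)/17^4)^(-1) · (1 − (-1)/19^4)^(-1) · (1 − (-1)/23^4)^(-1) · (1 − (1)/29^4)^(-1) · (1 − (-1)/31^4)^(-1) · (1 − (1)/37^4)^(-1) · (1 − (1)/41^4)^(-1) · (1 − (-1)/43^4)^(-1) · (1 − (-1)/47^4)^(-1) = 424022009220093808147330044599350686845258380222853/428762185161728930691534489551822091105495385374720.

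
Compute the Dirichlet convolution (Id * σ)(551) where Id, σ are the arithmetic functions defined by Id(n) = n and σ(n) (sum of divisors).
(Id * σ)(551) = 2301

Divisors of 551: [1, 19, 29, 551]. For each d | 551:
  d = 1: Id(1) · σ(551/1) = 1 · 600 = 600
  d = 19: Id(19) · σ(551/19) = 19 · 30 = 570
  d = 29: Id(29) · σ(551/29) = 29 · 20 = 580
  d = 551: Id(551) · σ(551/551) = 551 · 1 = 551
Summing: (Id * σ)(551) = 600 + 570 + 580 + 551 = 2301.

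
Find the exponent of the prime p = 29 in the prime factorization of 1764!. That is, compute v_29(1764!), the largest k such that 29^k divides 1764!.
v_29(1764!) = 62

Legendre's formula: v_p(n!) = Σ_{k ≥ 1} ⌊n / p^k⌋. For p = 29, n = 1764, the terms are:
  ⌊1764/29^1⌋ = ⌊1764/29⌋ = 60
  ⌊1764/29^2⌋ = ⌊1764/841⌋ = 2
(the next term ⌊1764/29^3⌋ = 0, terminating the sum). Summing: v_29(1764!) = 60 + 2 = 62.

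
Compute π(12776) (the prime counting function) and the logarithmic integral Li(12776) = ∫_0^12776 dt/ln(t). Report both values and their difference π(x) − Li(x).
π(12776) = 1523;  Li(12776) ≈ 1543.44;  π(x) − Li(x) ≈ -20.44.

Direct count of primes ≤ 12776 gives π(12776) = 1523. Numerical evaluation of the logarithmic integral gives Li(12776) ≈ 1543.44. The difference π(x) − Li(x) ≈ -20.44 is typically negative for small/moderate x (Li(x) overestimates), though Littlewood's theorem shows this sign changes infinitely often.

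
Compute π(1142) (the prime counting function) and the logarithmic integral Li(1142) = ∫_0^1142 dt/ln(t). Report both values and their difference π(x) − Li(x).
π(1142) = 189;  Li(1142) ≈ 197.97;  π(x) − Li(x) ≈ -8.97.

Direct count of primes ≤ 1142 gives π(1142) = 189. Numerical evaluation of the logarithmic integral gives Li(1142) ≈ 197.97. The difference π(x) − Li(x) ≈ -8.97 is typically negative for small/moderate x (Li(x) overestimates), though Littlewood's theorem shows this sign changes infinitely often.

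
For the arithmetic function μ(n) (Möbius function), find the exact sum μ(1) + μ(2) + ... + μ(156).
Σ_{n ≤ 156} μ(n) = -1

Compute μ(n) for each 1 ≤ n ≤ 156: μ(1) = 1, μ(2) = -1, μ(3) = -1, μ(4) = 0, μ(5) = -1, μ(6) = 1, μ(7) = -1, μ(8) = 0, μ(9) = 0, μ(10) = 1, μ(11) = -1, μ(12) = 0, μ(13) = -1, μ(14) = 1, μ(15) = 1, μ(16) = 0, μ(17) = -1, μ(18) = 0, μ(19) = -1, μ(20) = 0, μ(21) = 1, μ(22) = 1, μ(23) = -1, μ(24) = 0, μ(25) = 0, μ(26) = 1, μ(27) = 0, μ(28) = 0, μ(29) = -1, μ(30) = -1, μ(31) = -1, μ(32) = 0, μ(33) = 1, μ(34) = 1, μ(35) = 1, μ(36) = 0, μ(37) = -1, μ(38) = 1, μ(39) = 1, μ(40) = 0, μ(41) = -1, μ(42) = -1, μ(43) = -1, μ(44) = 0, μ(45) = 0, μ(46) = 1, μ(47) = -1, μ(48) = 0, μ(49) = 0, μ(50) = 0, μ(51) = 1, μ(52) = 0, μ(53) = -1, μ(54) = 0, μ(55) = 1, μ(56) = 0, μ(57) = 1, μ(58) = 1, μ(59) = -1, μ(60) = 0, μ(61) = -1, μ(62) = 1, μ(63) = 0, μ(64) = 0, μ(65) = 1, μ(66) = -1, μ(67) = -1, μ(68) = 0, μ(69) = 1, μ(70) = -1, μ(71) = -1, μ(72) = 0, μ(73) = -1, μ(74) = 1, μ(75) = 0, μ(76) = 0, μ(77) = 1, μ(78) = -1, μ(79) = -1, μ(80) = 0, μ(81) = 0, μ(82) = 1, μ(83) = -1, μ(84) = 0, μ(85) = 1, μ(86) = 1, μ(87) = 1, μ(88) = 0, μ(89) = -1, μ(90) = 0, μ(91) = 1, μ(92) = 0, μ(93) = 1, μ(94) = 1, μ(95) = 1, μ(96) = 0, μ(97) = -1, μ(98) = 0, μ(99) = 0, μ(100) = 0, μ(101) = -1, μ(102) = -1, μ(103) = -1, μ(104) = 0, μ(105) = -1, μ(106) = 1, μ(107) = -1, μ(108) = 0, μ(109) = -1, μ(110) = -1, μ(111) = 1, μ(112) = 0, μ(113) = -1, μ(114) = -1, μ(115) = 1, μ(116) = 0, μ(117) = 0, μ(118) = 1, μ(119) = 1, μ(120) = 0, μ(121) = 0, μ(122) = 1, μ(123) = 1, μ(124) = 0, μ(125) = 0, μ(126) = 0, μ(127) = -1, μ(128) = 0, μ(129) = 1, μ(130) = -1, μ(131) = -1, μ(132) = 0, μ(133) = 1, μ(134) = 1, μ(135) = 0, μ(136) = 0, μ(137) = -1, μ(138) = -1, μ(139) = -1, μ(140) = 0, μ(141) = 1, μ(142) = 1, μ(143) = 1, μ(144) = 0, μ(145) = 1, μ(146) = 1, μ(147) = 0, μ(148) = 0, μ(149) = -1, μ(150) = 0, μ(151) = -1, μ(152) = 0, μ(153) = 0, μ(154) = -1, μ(155) = 1, μ(156) = 0. Summing all 156 values: -1. (Mertens function M(x) = Σ_{n ≤ x} μ(n); on average M(x) should be small (PNT ⟺ M(x) = o(x)).)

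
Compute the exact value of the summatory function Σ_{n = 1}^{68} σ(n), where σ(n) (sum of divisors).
Σ_{n ≤ 68} σ(n) = 3825

Compute σ(n) for each 1 ≤ n ≤ 68: σ(1) = 1, σ(2) = 3, σ(3) = 4, σ(4) = 7, σ(5) = 6, σ(6) = 12, σ(7) = 8, σ(8) = 15, σ(9) = 13, σ(10) = 18, σ(11) = 12, σ(12) = 28, σ(13) = 14, σ(14) = 24, σ(15) = 24, σ(16) = 31, σ(17) = 18, σ(18) = 39, σ(19) = 20, σ(20) = 42, σ(21) = 32, σ(22) = 36, σ(23) = 24, σ(24) = 60, σ(25) = 31, σ(26) = 42, σ(27) = 40, σ(28) = 56, σ(29) = 30, σ(30) = 72, σ(31) = 32, σ(32) = 63, σ(33) = 48, σ(34) = 54, σ(35) = 48, σ(36) = 91, σ(37) = 38, σ(38) = 60, σ(39) = 56, σ(40) = 90, σ(41) = 42, σ(42) = 96, σ(43) = 44, σ(44) = 84, σ(45) = 78, σ(46) = 72, σ(47) = 48, σ(48) = 124, σ(49) = 57, σ(50) = 93, σ(51) = 72, σ(52) = 98, σ(53) = 54, σ(54) = 120, σ(55) = 72, σ(56) = 120, σ(57) = 80, σ(58) = 90, σ(59) = 60, σ(60) = 168, σ(61) = 62, σ(62) = 96, σ(63) = 104, σ(64) = 127, σ(65) = 84, σ(66) = 144, σ(67) = 68, σ(68) = 126. Summing all 68 values: 3825. (Average order: Σ_{n ≤ x} σ(n) ~ (π²/12) x². For x = 68, (π²/12)·68² ≈ 3803.09.)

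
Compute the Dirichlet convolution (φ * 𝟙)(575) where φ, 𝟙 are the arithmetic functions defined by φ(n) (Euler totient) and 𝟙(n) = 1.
(φ * 𝟙)(575) = 575

Divisors of 575: [1, 5, 23, 25, 115, 575]. For each d | 575:
  d = 1: φ(1) · 𝟙(575/1) = 1 · 1 = 1
  d = 5: φ(5) · 𝟙(575/5) = 4 · 1 = 4
  d = 23: φ(23) · 𝟙(575/23) = 22 · 1 = 22
  d = 25: φ(25) · 𝟙(575/25) = 20 · 1 = 20
  d = 115: φ(115) · 𝟙(575/115) = 88 · 1 = 88
  d = 575: φ(575) · 𝟙(575/575) = 440 · 1 = 440
Summing: (φ * 𝟙)(575) = 1 + 4 + 22 + 20 + 88 + 440 = 575.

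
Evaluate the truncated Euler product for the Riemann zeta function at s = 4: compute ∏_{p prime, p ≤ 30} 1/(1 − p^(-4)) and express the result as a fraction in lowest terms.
∏ = 626138917577216391721784411/578515538500128866304000000

The primes p ≤ 30 are [2, 3, 5, 7, 11, 13, 17, 19, 23, 29]. For each prime, (1 − 1/p^4)^(-1) = p^4 / (p^4 − 1). The product is (1 − 1/2^4)^(-1), (1 − 1/3^4)^(-1), (1 − 1/5^4)^(-1), (1 − 1/7^4)^(-1), (1 − 1/11^4)^(-1), (1 − 1/13^4)^(-1), (1 − 1/17^4)^(-1), (1 − 1/19^4)^(-1), (1 − 1/23^4)^(-1), (1 − 1/29^4)^(-1) = ∏ p^4 / (p^4 − 1) = 626138917577216391721784411/578515538500128866304000000.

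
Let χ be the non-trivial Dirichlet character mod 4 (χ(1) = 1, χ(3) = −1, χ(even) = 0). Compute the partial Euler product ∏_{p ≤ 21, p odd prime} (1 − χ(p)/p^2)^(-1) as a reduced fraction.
∏ = 14933966047/16280616960

The odd primes p ≤ 21 are [3, 5, 7, 11, 13, 17, 19]. For each, χ(p) = 1 if p ≡ 1 mod 4, χ(p) = −1 if p ≡ 3 mod 4. Taking (1 − χ(p)/p^2)^(-1) = p^2/(p^2 − χ(p)): (1 − (-1)/3^2)^(-1) · (1 − (1)/5^2)^(-1) · (1 − (-1)/7^2)^(-1) · (1 − (-1)/11^2)^(-1) · (1 − (1)/13^2)^(-1) · (1 − (1)/17^2)^(-1) · (1 − (-1)/19^2)^(-1) = 14933966047/16280616960.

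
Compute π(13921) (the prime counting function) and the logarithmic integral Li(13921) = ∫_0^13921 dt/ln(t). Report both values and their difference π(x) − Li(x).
π(13921) = 1646;  Li(13921) ≈ 1663.98;  π(x) − Li(x) ≈ -17.98.

Direct count of primes ≤ 13921 gives π(13921) = 1646. Numerical evaluation of the logarithmic integral gives Li(13921) ≈ 1663.98. The difference π(x) − Li(x) ≈ -17.98 is typically negative for small/moderate x (Li(x) overestimates), though Littlewood's theorem shows this sign changes infinitely often.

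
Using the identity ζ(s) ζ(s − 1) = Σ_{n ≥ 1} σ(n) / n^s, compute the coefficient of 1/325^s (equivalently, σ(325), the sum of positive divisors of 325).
σ(325) = 434

In the product (Σ m^0/m^s)(Σ k / k^s) = Σ (Σ_{d | n} d) / n^s, the coefficient of 1/n^s is σ(n) = Σ_{d | n} d. For n = 325, divisors are [1, 5, 13, 25, 65, 325]; summing: σ(325) = 434.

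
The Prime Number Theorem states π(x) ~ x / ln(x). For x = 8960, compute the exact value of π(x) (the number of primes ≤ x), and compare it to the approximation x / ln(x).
π(8960) = 1113;  x/ln(x) ≈ 984.56;  relative error ≈ 11.54%.

Directly count primes up to 8960: π(8960) = 1113. The PNT approximation gives 8960/ln(8960) ≈ 8960/9.10053 ≈ 984.56. Relative error (π(x) − x/ln(x)) / π(x) ≈ 11.54%; the approximation is known to undercount slightly (Li(x) is a better estimate).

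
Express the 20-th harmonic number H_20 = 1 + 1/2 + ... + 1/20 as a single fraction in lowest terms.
H_20 = 55835135/15519504

Direct summation: H_20 = 1 + 1/2 + ... + 1/20. The least common denominator is lcm(1, ..., 20) = 232792560; over this denominator the numerator is 232792560 + 116396280 + 77597520 + 58198140 + 46558512 + 38798760 + 33256080 + 29099070 + 25865840 + 23279256 + 21162960 + 19399380 + 17907120 + 16628040 + 15519504 + 14549535 + 13693680 + 12932920 + 12252240 + 11639628 = 837527025, so H_20 = 837527025/232792560; reducing by gcd(837527025, 232792560) = 15 gives 55835135/15519504 ≈ 3.59774. (The PNT-adjacent estimate ln(20) + γ ≈ 3.57295 matches within O(1/n).)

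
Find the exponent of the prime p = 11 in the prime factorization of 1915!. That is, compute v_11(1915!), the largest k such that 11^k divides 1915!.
v_11(1915!) = 190

Legendre's formula: v_p(n!) = Σ_{k ≥ 1} ⌊n / p^k⌋. For p = 11, n = 1915, the terms are:
  ⌊1915/11^1⌋ = ⌊1915/11⌋ = 174
  ⌊1915/11^2⌋ = ⌊1915/121⌋ = 15
  ⌊1915/11^3⌋ = ⌊1915/1331⌋ = 1
(the next term ⌊1915/11^4⌋ = 0, terminating the sum). Summing: v_11(1915!) = 174 + 15 + 1 = 190.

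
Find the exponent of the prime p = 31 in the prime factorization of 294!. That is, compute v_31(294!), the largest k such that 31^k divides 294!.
v_31(294!) = 9

Legendre's formula: v_p(n!) = Σ_{k ≥ 1} ⌊n / p^k⌋. For p = 31, n = 294, the terms are:
  ⌊294/31^1⌋ = ⌊294/31⌋ = 9
(the next term ⌊294/31^2⌋ = 0, terminating the sum). Summing: v_31(294!) = 9 = 9.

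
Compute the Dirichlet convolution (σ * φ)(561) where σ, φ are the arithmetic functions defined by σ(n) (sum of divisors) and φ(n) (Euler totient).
(σ * φ)(561) = 4488

Divisors of 561: [1, 3, 11, 17, 33, 51, 187, 561]. For each d | 561:
  d = 1: σ(1) · φ(561/1) = 1 · 320 = 320
  d = 3: σ(3) · φ(561/3) = 4 · 160 = 640
  d = 11: σ(11) · φ(561/11) = 12 · 32 = 384
  d = 17: σ(17) · φ(561/17) = 18 · 20 = 360
  d = 33: σ(33) · φ(561/33) = 48 · 16 = 768
  d = 51: σ(51) · φ(561/51) = 72 · 10 = 720
  d = 187: σ(187) · φ(561/187) = 216 · 2 = 432
  d = 561: σ(561) · φ(561/561) = 864 · 1 = 864
Summing: (σ * φ)(561) = 320 + 640 + 384 + 360 + 768 + 720 + 432 + 864 = 4488.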